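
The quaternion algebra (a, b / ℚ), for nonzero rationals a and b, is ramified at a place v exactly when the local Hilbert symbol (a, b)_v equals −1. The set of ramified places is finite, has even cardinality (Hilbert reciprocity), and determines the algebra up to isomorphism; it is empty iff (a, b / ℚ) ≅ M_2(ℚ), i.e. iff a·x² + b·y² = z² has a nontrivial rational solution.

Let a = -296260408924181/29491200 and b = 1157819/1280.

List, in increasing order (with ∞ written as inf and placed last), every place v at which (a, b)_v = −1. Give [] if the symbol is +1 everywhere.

Mod squares: a ≡ -442, b ≡ 34255. Check v ∈ {∞, 2, 3, 5, 13, 17, 31}.
v=5: a=5^-2·(≡3), b=5^-1·(≡4) mod 5; (3|5)=-1, (4|5)=+1; (−1)^{-2·-1·2}·(-1)^-1·(+1)^-2 = -1.
v=2: v_2(a)=-17, v_2(b)=-8; units ≡ 3, 7 (mod 8); ε·ε+αω+βω = 1·1+-17·0+-8·1 ≡ 1  ⇒  (a,b)_2 = -1.
v=17: a=17^3·(≡4), b=17^1·(≡1) mod 17; (4|17)=+1, (1|17)=+1; (−1)^{3·1·8}·(+1)^1·(+1)^3 = +1.
v=13: a=13^7·(≡7), b=13^3·(≡12) mod 13; (7|13)=-1, (12|13)=+1; (−1)^{7·3·6}·(-1)^3·(+1)^7 = -1.
v=3: a=3^-2·(≡2), b=3^0·(≡1) mod 3; (2|3)=-1, (1|3)=+1; (−1)^{-2·0·1}·(-1)^0·(+1)^-2 = +1.
v=31: a=31^2·(≡11), b=31^1·(≡20) mod 31; (11|31)=-1, (20|31)=+1; (−1)^{2·1·15}·(-1)^1·(+1)^2 = -1.
v=∞: -442 < 0 and 34255 > 0  ⇒  (a,b)_∞ = +1.
(-442, 34255 / ℚ) ramifies at {2, 5, 13, 31}: a division algebra.

[2, 5, 13, 31]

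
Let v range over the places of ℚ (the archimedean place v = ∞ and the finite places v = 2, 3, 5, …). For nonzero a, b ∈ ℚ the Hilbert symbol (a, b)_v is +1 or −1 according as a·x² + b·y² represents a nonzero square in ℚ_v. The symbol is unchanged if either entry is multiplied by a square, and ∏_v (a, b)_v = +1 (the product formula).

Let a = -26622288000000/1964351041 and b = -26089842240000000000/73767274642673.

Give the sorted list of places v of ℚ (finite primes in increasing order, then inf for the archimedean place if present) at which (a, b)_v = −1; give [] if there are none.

Mod squares: a ≡ -77, b ≡ -2618. Check v ∈ {∞, 2, 3, 5, 7, 11, 17, 23, 41, 47}.
v=2: v_2(a)=10, v_2(b)=15; units ≡ 3, 3 (mod 8); ε·ε+αω+βω = 1·1+10·1+15·1 ≡ 0  ⇒  (a,b)_2 = +1.
v=3: a=3^2·(≡1), b=3^2·(≡1) mod 3; (1|3)=+1, (1|3)=+1; (−1)^{2·2·1}·(+1)^2·(+1)^2 = +1.
v=47: a=47^-2·(≡8), b=47^-4·(≡18) mod 47; (8|47)=+1, (18|47)=+1; (−1)^{-2·-4·23}·(+1)^-4·(+1)^-2 = +1.
v=17: a=17^0·(≡15), b=17^-1·(≡2) mod 17; (15|17)=+1, (2|17)=+1; (−1)^{0·-1·8}·(+1)^-1·(+1)^0 = +1.
v=11: a=11^1·(≡3), b=11^1·(≡3) mod 11; (3|11)=+1, (3|11)=+1; (−1)^{1·1·5}·(+1)^1·(+1)^1 = -1.
v=23: a=23^-2·(≡15), b=23^-2·(≡6) mod 23; (15|23)=-1, (6|23)=+1; (−1)^{-2·-2·11}·(-1)^-2·(+1)^-2 = +1.
v=7: a=7^5·(≡6), b=7^7·(≡4) mod 7; (6|7)=-1, (4|7)=+1; (−1)^{5·7·3}·(-1)^7·(+1)^5 = +1.
v=5: a=5^6·(≡3), b=5^10·(≡3) mod 5; (3|5)=-1, (3|5)=-1; (−1)^{6·10·2}·(-1)^10·(-1)^6 = +1.
v=41: a=41^-2·(≡39), b=41^-2·(≡12) mod 41; (39|41)=+1, (12|41)=-1; (−1)^{-2·-2·20}·(+1)^-2·(-1)^-2 = +1.
v=∞: -77 < 0 and -2618 < 0  ⇒  (a,b)_∞ = -1.
|Ram(-77, -2618)| = 2, even; anisotropic at {11, ∞}.

[11, inf]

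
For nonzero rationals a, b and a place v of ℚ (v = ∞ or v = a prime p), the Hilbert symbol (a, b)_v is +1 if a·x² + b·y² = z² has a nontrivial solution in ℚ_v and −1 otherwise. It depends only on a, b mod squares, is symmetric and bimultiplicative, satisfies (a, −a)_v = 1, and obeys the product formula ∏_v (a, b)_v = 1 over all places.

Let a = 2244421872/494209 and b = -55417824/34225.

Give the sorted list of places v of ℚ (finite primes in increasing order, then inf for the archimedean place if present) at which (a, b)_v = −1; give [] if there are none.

(a, b) ≡ (3927, -7854) mod (ℚ^×)²; places V = {2, 3, 5, 7, 11, 17, 19, 37, ∞}.
(a,b)_11: α=1, u≡1; β=1, v≡4 (mod 11); (1|11)=+1, (4|11)=+1; sign (−1)^1·+1^1·+1^1 = -1.
(a,b)_∞: sgn(3927)=+, sgn(-7854)=−, so +1.
(a,b)_37: α=-2, u≡14; β=-2, v≡34 (mod 37); (14|37)=-1, (34|37)=+1; sign (−1)^0·-1^-2·+1^-2 = +1.
(a,b)_3: α=7, u≡1; β=3, v≡1 (mod 3); (1|3)=+1, (1|3)=+1; sign (−1)^1·+1^3·+1^7 = -1.
(a,b)_5: α=0, u≡3; β=-2, v≡4 (mod 5); (3|5)=-1, (4|5)=+1; sign (−1)^0·-1^-2·+1^0 = +1.
(a,b)_7: α=3, u≡1; β=3, v≡3 (mod 7); (1|7)=+1, (3|7)=-1; sign (−1)^1·+1^3·-1^3 = +1.
(a,b)_19: α=-2, u≡18; β=0, v≡14 (mod 19); (18|19)=-1, (14|19)=-1; sign (−1)^0·-1^0·-1^-2 = +1.
(a,b)_2: α=4, β=5; u≡7, v≡1 (mod 8); ε(u)ε(v)=1·0, αω(v)=4·0, βω(u)=5·0; sum ≡ 0  ⇒  +1.
(a,b)_17: α=1, u≡14; β=1, v≡12 (mod 17); (14|17)=-1, (12|17)=-1; sign (−1)^0·-1^1·-1^1 = +1.
Ram(3927, -7854) = {3, 11}; no ℚ_3-point on the conic.

[3, 11]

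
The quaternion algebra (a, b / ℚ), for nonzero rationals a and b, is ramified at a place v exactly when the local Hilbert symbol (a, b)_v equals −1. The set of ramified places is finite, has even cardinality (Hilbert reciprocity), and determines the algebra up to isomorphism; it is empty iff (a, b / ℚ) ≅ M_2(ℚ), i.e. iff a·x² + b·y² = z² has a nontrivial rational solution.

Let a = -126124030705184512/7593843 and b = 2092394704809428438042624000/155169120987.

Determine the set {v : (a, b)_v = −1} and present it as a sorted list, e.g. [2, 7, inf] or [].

[2, 3, 7, 13]

Mod squares: a ≡ -21, b ≡ 255255. Check v ∈ {∞, 2, 3, 5, 7, 11, 13, 17, 29, 37, 41, 43}.
v=43: a=43^-2·(≡12), b=43^-4·(≡26) mod 43; (12|43)=-1, (26|43)=-1; (−1)^{-2·-4·21}·(-1)^-4·(-1)^-2 = +1.
v=2: v_2(a)=8, v_2(b)=14; units ≡ 3, 7 (mod 8); ε·ε+αω+βω = 1·1+8·0+14·1 ≡ 1  ⇒  (a,b)_2 = -1.
v=37: a=37^-2·(≡30), b=37^0·(≡17) mod 37; (30|37)=+1, (17|37)=-1; (−1)^{-2·0·18}·(+1)^0·(-1)^-2 = +1.
v=11: a=11^2·(≡5), b=11^7·(≡6) mod 11; (5|11)=+1, (6|11)=-1; (−1)^{2·7·5}·(+1)^7·(-1)^2 = +1.
v=41: a=41^0·(≡31), b=41^-2·(≡38) mod 41; (31|41)=+1, (38|41)=-1; (−1)^{0·-2·20}·(+1)^-2·(-1)^0 = +1.
v=29: a=29^2·(≡10), b=29^0·(≡2) mod 29; (10|29)=-1, (2|29)=-1; (−1)^{2·0·14}·(-1)^0·(-1)^2 = +1.
v=7: a=7^3·(≡2), b=7^5·(≡4) mod 7; (2|7)=+1, (4|7)=+1; (−1)^{3·5·3}·(+1)^5·(+1)^3 = -1.
v=13: a=13^2·(≡11), b=13^3·(≡2) mod 13; (11|13)=-1, (2|13)=-1; (−1)^{2·3·6}·(-1)^3·(-1)^2 = -1.
v=17: a=17^4·(≡9), b=17^5·(≡15) mod 17; (9|17)=+1, (15|17)=+1; (−1)^{4·5·8}·(+1)^5·(+1)^4 = +1.
v=∞: -21 < 0 and 255255 > 0  ⇒  (a,b)_∞ = +1.
v=5: a=5^0·(≡1), b=5^3·(≡1) mod 5; (1|5)=+1, (1|5)=+1; (−1)^{0·3·2}·(+1)^3·(+1)^0 = +1.
v=3: a=3^-1·(≡2), b=3^-3·(≡2) mod 3; (2|3)=-1, (2|3)=-1; (−1)^{-1·-3·1}·(-1)^-3·(-1)^-1 = -1.
(-21, 255255 / ℚ) ramifies at {2, 3, 7, 13}: a division algebra.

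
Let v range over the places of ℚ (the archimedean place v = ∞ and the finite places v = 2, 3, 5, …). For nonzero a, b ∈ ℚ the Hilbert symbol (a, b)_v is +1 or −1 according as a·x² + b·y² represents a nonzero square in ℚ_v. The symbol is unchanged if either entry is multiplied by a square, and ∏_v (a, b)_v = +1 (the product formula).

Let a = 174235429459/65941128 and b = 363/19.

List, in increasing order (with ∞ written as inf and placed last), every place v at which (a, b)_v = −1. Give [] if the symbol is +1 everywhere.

Mod squares: a ≡ 182, b ≡ 57. Check v ∈ {∞, 2, 3, 7, 11, 13, 19, 29, 47}.
v=29: a=29^-2·(≡21), b=29^0·(≡13) mod 29; (21|29)=-1, (13|29)=+1; (−1)^{-2·0·14}·(-1)^0·(+1)^-2 = +1.
v=7: a=7^5·(≡5), b=7^0·(≡4) mod 7; (5|7)=-1, (4|7)=+1; (−1)^{5·0·3}·(-1)^0·(+1)^5 = +1.
v=11: a=11^-2·(≡6), b=11^2·(≡10) mod 11; (6|11)=-1, (10|11)=-1; (−1)^{-2·2·5}·(-1)^2·(-1)^-2 = +1.
v=47: a=47^2·(≡44), b=47^0·(≡29) mod 47; (44|47)=-1, (29|47)=-1; (−1)^{2·0·23}·(-1)^0·(-1)^2 = +1.
v=∞: 182 > 0 and 57 > 0  ⇒  (a,b)_∞ = +1.
v=2: v_2(a)=-3, v_2(b)=0; units ≡ 3, 1 (mod 8); ε·ε+αω+βω = 1·0+-3·0+0·1 ≡ 0  ⇒  (a,b)_2 = +1.
v=19: a=19^2·(≡17), b=19^-1·(≡2) mod 19; (17|19)=+1, (2|19)=-1; (−1)^{2·-1·9}·(+1)^-1·(-1)^2 = +1.
v=3: a=3^-4·(≡2), b=3^1·(≡1) mod 3; (2|3)=-1, (1|3)=+1; (−1)^{-4·1·1}·(-1)^1·(+1)^-4 = -1.
v=13: a=13^1·(≡12), b=13^0·(≡2) mod 13; (12|13)=+1, (2|13)=-1; (−1)^{1·0·6}·(+1)^0·(-1)^1 = -1.
|Ram(182, 57)| = 2, even; anisotropic at {3, 13}.

[3, 13]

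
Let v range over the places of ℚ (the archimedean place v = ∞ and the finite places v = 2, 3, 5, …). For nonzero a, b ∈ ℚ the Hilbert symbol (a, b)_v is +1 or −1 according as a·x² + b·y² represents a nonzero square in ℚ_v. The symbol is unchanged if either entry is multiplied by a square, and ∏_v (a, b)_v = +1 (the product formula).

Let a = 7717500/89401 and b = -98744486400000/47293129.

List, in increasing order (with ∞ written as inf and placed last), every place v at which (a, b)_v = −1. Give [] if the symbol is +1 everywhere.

(a, b) ≡ (7, -1785) mod (ℚ^×)²; places V = {2, 3, 5, 7, 13, 17, 23, ∞}.
(a,b)_3: α=2, u≡1; β=3, v≡2 (mod 3); (1|3)=+1, (2|3)=-1; sign (−1)^0·+1^3·-1^2 = +1.
(a,b)_7: α=3, u≡4; β=5, v≡1 (mod 7); (4|7)=+1, (1|7)=+1; sign (−1)^1·+1^5·+1^3 = -1.
(a,b)_23: α=-2, u≡10; β=-4, v≡16 (mod 23); (10|23)=-1, (16|23)=+1; sign (−1)^0·-1^-4·+1^-2 = +1.
(a,b)_17: α=0, u≡12; β=1, v≡6 (mod 17); (12|17)=-1, (6|17)=-1; sign (−1)^0·-1^1·-1^0 = -1.
(a,b)_∞: sgn(7)=+, sgn(-1785)=−, so +1.
(a,b)_2: α=2, β=12; u≡7, v≡7 (mod 8); ε(u)ε(v)=1·1, αω(v)=2·0, βω(u)=12·0; sum ≡ 1  ⇒  -1.
(a,b)_13: α=-2, u≡7; β=-2, v≡9 (mod 13); (7|13)=-1, (9|13)=+1; sign (−1)^0·-1^-2·+1^-2 = +1.
(a,b)_5: α=4, u≡3; β=5, v≡3 (mod 5); (3|5)=-1, (3|5)=-1; sign (−1)^0·-1^5·-1^4 = -1.
Ram(7, -1785) = {2, 5, 7, 17}; no ℚ_2-point on the conic.

[2, 5, 7, 17]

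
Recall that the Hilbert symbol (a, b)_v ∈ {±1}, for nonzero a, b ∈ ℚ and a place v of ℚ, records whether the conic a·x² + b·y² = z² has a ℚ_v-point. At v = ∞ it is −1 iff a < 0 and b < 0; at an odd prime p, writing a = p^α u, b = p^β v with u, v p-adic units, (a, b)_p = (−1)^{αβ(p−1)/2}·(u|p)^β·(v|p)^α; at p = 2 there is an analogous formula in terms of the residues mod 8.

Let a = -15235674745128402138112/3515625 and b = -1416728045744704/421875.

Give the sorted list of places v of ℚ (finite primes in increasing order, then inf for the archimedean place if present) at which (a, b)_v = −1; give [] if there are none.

[3, 11, 29, inf]

(a, b) ≡ (-13717, -3) mod (ℚ^×)²; places V = {2, 3, 5, 7, 11, 29, 43, ∞}.
(a,b)_43: α=3, u≡21; β=2, v≡38 (mod 43); (21|43)=+1, (38|43)=+1; sign (−1)^0·+1^2·+1^3 = +1.
(a,b)_11: α=3, u≡6; β=2, v≡6 (mod 11); (6|11)=-1, (6|11)=-1; sign (−1)^0·-1^2·-1^3 = -1.
(a,b)_29: α=3, u≡23; β=2, v≡17 (mod 29); (23|29)=+1, (17|29)=-1; sign (−1)^0·+1^2·-1^3 = -1.
(a,b)_∞: sgn(-13717)=−, sgn(-3)=−, so -1.
(a,b)_3: α=-2, u≡2; β=-3, v≡2 (mod 3); (2|3)=-1, (2|3)=-1; sign (−1)^0·-1^-3·-1^-2 = -1.
(a,b)_7: α=8, u≡5; β=6, v≡2 (mod 7); (5|7)=-1, (2|7)=+1; sign (−1)^0·-1^6·+1^8 = +1.
(a,b)_2: α=10, β=6; u≡3, v≡5 (mod 8); ε(u)ε(v)=1·0, αω(v)=10·1, βω(u)=6·1; sum ≡ 0  ⇒  +1.
(a,b)_5: α=-8, u≡2; β=-6, v≡3 (mod 5); (2|5)=-1, (3|5)=-1; sign (−1)^0·-1^-6·-1^-8 = +1.
|Ram(-13717, -3)| = 4, even; anisotropic at {3, 11, 29, ∞}.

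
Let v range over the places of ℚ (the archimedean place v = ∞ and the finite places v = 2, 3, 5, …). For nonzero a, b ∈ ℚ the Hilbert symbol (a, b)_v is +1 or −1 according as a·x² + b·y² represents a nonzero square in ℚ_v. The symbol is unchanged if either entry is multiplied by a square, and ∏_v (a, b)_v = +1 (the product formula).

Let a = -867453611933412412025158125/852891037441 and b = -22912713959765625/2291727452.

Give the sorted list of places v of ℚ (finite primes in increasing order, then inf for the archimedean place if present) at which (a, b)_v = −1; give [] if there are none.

[23, inf]

Mod squares: a ≡ -437, b ≡ -1311. Check v ∈ {∞, 2, 3, 5, 7, 17, 19, 23, 31, 37}.
v=17: a=17^6·(≡3), b=17^4·(≡9) mod 17; (3|17)=-1, (9|17)=+1; (−1)^{6·4·8}·(-1)^4·(+1)^6 = +1.
v=7: a=7^4·(≡2), b=7^-2·(≡5) mod 7; (2|7)=+1, (5|7)=-1; (−1)^{4·-2·3}·(+1)^-2·(-1)^4 = +1.
v=23: a=23^1·(≡13), b=23^-3·(≡9) mod 23; (13|23)=+1, (9|23)=+1; (−1)^{1·-3·11}·(+1)^-3·(+1)^1 = -1.
v=3: a=3^4·(≡1), b=3^3·(≡1) mod 3; (1|3)=+1, (1|3)=+1; (−1)^{4·3·1}·(+1)^3·(+1)^4 = +1.
v=5: a=5^4·(≡2), b=5^8·(≡4) mod 5; (2|5)=-1, (4|5)=+1; (−1)^{4·8·2}·(-1)^8·(+1)^4 = +1.
v=31: a=31^-8·(≡9), b=31^-2·(≡30) mod 31; (9|31)=+1, (30|31)=-1; (−1)^{-8·-2·15}·(+1)^-2·(-1)^-8 = +1.
v=37: a=37^4·(≡1), b=37^2·(≡28) mod 37; (1|37)=+1, (28|37)=+1; (−1)^{4·2·18}·(+1)^2·(+1)^4 = +1.
v=∞: -437 < 0 and -1311 < 0  ⇒  (a,b)_∞ = -1.
v=2: v_2(a)=0, v_2(b)=-2; units ≡ 3, 1 (mod 8); ε·ε+αω+βω = 1·0+0·0+-2·1 ≡ 0  ⇒  (a,b)_2 = +1.
v=19: a=19^3·(≡2), b=19^1·(≡16) mod 19; (2|19)=-1, (16|19)=+1; (−1)^{3·1·9}·(-1)^1·(+1)^3 = +1.
Ram(-437, -1311) = {23, ∞}; no ℚ_23-point on the conic.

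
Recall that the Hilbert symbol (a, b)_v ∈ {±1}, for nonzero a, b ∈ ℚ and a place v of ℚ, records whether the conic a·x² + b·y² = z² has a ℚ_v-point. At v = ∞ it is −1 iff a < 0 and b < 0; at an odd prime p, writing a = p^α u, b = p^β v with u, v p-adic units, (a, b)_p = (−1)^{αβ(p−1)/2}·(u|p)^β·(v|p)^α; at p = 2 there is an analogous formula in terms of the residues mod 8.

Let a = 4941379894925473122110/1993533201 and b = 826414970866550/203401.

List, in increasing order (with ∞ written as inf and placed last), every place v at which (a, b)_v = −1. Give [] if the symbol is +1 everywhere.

[5, 13]

Mod squares: a ≡ 2990, b ≡ 18278. Check v ∈ {∞, 2, 3, 5, 11, 13, 19, 23, 37, 41, 43}.
v=3: a=3^-4·(≡2), b=3^0·(≡2) mod 3; (2|3)=-1, (2|3)=-1; (−1)^{-4·0·1}·(-1)^0·(-1)^-4 = +1.
v=41: a=41^-2·(≡17), b=41^-2·(≡37) mod 41; (17|41)=-1, (37|41)=+1; (−1)^{-2·-2·20}·(-1)^-2·(+1)^-2 = +1.
v=11: a=11^-4·(≡3), b=11^-2·(≡6) mod 11; (3|11)=+1, (6|11)=-1; (−1)^{-4·-2·5}·(+1)^-2·(-1)^-4 = +1.
v=43: a=43^6·(≡41), b=43^4·(≡30) mod 43; (41|43)=+1, (30|43)=-1; (−1)^{6·4·21}·(+1)^4·(-1)^6 = +1.
v=5: a=5^1·(≡2), b=5^2·(≡2) mod 5; (2|5)=-1, (2|5)=-1; (−1)^{1·2·2}·(-1)^2·(-1)^1 = -1.
v=2: v_2(a)=1, v_2(b)=1; units ≡ 7, 3 (mod 8); ε·ε+αω+βω = 1·1+1·1+1·0 ≡ 0  ⇒  (a,b)_2 = +1.
v=∞: 2990 > 0 and 18278 > 0  ⇒  (a,b)_∞ = +1.
v=13: a=13^1·(≡12), b=13^1·(≡11) mod 13; (12|13)=+1, (11|13)=-1; (−1)^{1·1·6}·(+1)^1·(-1)^1 = -1.
v=37: a=37^2·(≡26), b=37^1·(≡5) mod 37; (26|37)=+1, (5|37)=-1; (−1)^{2·1·18}·(+1)^1·(-1)^2 = +1.
v=19: a=19^2·(≡5), b=19^1·(≡15) mod 19; (5|19)=+1, (15|19)=-1; (−1)^{2·1·9}·(+1)^1·(-1)^2 = +1.
v=23: a=23^3·(≡15), b=23^2·(≡9) mod 23; (15|23)=-1, (9|23)=+1; (−1)^{3·2·11}·(-1)^2·(+1)^3 = +1.
|Ram(2990, 18278)| = 2, even; anisotropic at {5, 13}.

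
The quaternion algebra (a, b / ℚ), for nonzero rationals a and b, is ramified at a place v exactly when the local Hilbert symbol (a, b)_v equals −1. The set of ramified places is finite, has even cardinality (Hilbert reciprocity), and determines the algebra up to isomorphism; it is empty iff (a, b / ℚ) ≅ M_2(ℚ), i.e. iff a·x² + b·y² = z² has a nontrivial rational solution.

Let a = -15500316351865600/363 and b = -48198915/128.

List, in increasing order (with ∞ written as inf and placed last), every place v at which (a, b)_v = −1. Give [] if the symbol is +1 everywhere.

[5, 19, 43, inf]

Mod squares: a ≡ -57, b ≡ -29670. Check v ∈ {∞, 2, 3, 5, 11, 19, 23, 43}.
v=11: a=11^-2·(≡3), b=11^0·(≡7) mod 11; (3|11)=+1, (7|11)=-1; (−1)^{-2·0·5}·(+1)^0·(-1)^-2 = +1.
v=2: v_2(a)=8, v_2(b)=-7; units ≡ 7, 5 (mod 8); ε·ε+αω+βω = 1·0+8·1+-7·0 ≡ 0  ⇒  (a,b)_2 = +1.
v=5: a=5^2·(≡2), b=5^1·(≡4) mod 5; (2|5)=-1, (4|5)=+1; (−1)^{2·1·2}·(-1)^1·(+1)^2 = -1.
v=∞: -57 < 0 and -29670 < 0  ⇒  (a,b)_∞ = -1.
v=43: a=43^2·(≡26), b=43^1·(≡24) mod 43; (26|43)=-1, (24|43)=+1; (−1)^{2·1·21}·(-1)^1·(+1)^2 = -1.
v=19: a=19^5·(≡11), b=19^2·(≡8) mod 19; (11|19)=+1, (8|19)=-1; (−1)^{5·2·9}·(+1)^2·(-1)^5 = -1.
v=23: a=23^2·(≡13), b=23^1·(≡19) mod 23; (13|23)=+1, (19|23)=-1; (−1)^{2·1·11}·(+1)^1·(-1)^2 = +1.
v=3: a=3^-1·(≡2), b=3^3·(≡1) mod 3; (2|3)=-1, (1|3)=+1; (−1)^{-1·3·1}·(-1)^3·(+1)^-1 = +1.
|Ram(-57, -29670)| = 4, even; anisotropic at {5, 19, 43, ∞}.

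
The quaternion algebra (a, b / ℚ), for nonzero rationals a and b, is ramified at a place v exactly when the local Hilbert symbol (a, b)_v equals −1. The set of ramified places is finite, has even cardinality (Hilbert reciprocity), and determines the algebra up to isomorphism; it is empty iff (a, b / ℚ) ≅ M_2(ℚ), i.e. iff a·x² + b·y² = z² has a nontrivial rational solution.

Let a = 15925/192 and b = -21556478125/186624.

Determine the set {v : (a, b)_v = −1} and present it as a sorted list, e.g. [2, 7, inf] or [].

(a, b) ≡ (39, -85) mod (ℚ^×)²; places V = {2, 3, 5, 7, 13, 17, ∞}.
(a,b)_5: α=2, u≡1; β=5, v≡3 (mod 5); (1|5)=+1, (3|5)=-1; sign (−1)^0·+1^5·-1^2 = +1.
(a,b)_3: α=-1, u≡1; β=-6, v≡2 (mod 3); (1|3)=+1, (2|3)=-1; sign (−1)^0·+1^-6·-1^-1 = -1.
(a,b)_13: α=1, u≡12; β=2, v≡6 (mod 13); (12|13)=+1, (6|13)=-1; sign (−1)^0·+1^2·-1^1 = -1.
(a,b)_7: α=2, u≡1; β=4, v≡3 (mod 7); (1|7)=+1, (3|7)=-1; sign (−1)^0·+1^4·-1^2 = +1.
(a,b)_2: α=-6, β=-8; u≡7, v≡3 (mod 8); ε(u)ε(v)=1·1, αω(v)=-6·1, βω(u)=-8·0; sum ≡ 1  ⇒  -1.
(a,b)_∞: sgn(39)=+, sgn(-85)=−, so +1.
(a,b)_17: α=0, u≡6; β=1, v≡6 (mod 17); (6|17)=-1, (6|17)=-1; sign (−1)^0·-1^1·-1^0 = -1.
Ram(39, -85) = {2, 3, 13, 17}; no ℚ_2-point on the conic.

[2, 3, 13, 17]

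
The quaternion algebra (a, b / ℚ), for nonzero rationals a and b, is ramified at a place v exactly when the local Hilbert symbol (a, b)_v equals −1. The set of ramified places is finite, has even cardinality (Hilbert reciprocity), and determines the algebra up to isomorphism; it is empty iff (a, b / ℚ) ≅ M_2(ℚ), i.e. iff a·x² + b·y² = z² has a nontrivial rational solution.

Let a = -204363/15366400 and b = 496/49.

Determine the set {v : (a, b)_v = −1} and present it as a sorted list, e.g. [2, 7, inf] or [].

[]

Mod squares: a ≡ -3, b ≡ 31. Check v ∈ {∞, 2, 3, 5, 7, 29, 31}.
v=2: v_2(a)=-8, v_2(b)=4; units ≡ 5, 7 (mod 8); ε·ε+αω+βω = 0·1+-8·0+4·1 ≡ 0  ⇒  (a,b)_2 = +1.
v=31: a=31^0·(≡2), b=31^1·(≡25) mod 31; (2|31)=+1, (25|31)=+1; (−1)^{0·1·15}·(+1)^1·(+1)^0 = +1.
v=7: a=7^-4·(≡1), b=7^-2·(≡6) mod 7; (1|7)=+1, (6|7)=-1; (−1)^{-4·-2·3}·(+1)^-2·(-1)^-4 = +1.
v=29: a=29^2·(≡10), b=29^0·(≡19) mod 29; (10|29)=-1, (19|29)=-1; (−1)^{2·0·14}·(-1)^0·(-1)^2 = +1.
v=∞: -3 < 0 and 31 > 0  ⇒  (a,b)_∞ = +1.
v=5: a=5^-2·(≡2), b=5^0·(≡4) mod 5; (2|5)=-1, (4|5)=+1; (−1)^{-2·0·2}·(-1)^0·(+1)^-2 = +1.
v=3: a=3^5·(≡2), b=3^0·(≡1) mod 3; (2|3)=-1, (1|3)=+1; (−1)^{5·0·1}·(-1)^0·(+1)^5 = +1.
Every local symbol is +1, so the conic -3·x² + 31·y² = z² has ℚ_v-points for all v and hence a ℚ-point; (a, b / ℚ) ≅ M_2(ℚ).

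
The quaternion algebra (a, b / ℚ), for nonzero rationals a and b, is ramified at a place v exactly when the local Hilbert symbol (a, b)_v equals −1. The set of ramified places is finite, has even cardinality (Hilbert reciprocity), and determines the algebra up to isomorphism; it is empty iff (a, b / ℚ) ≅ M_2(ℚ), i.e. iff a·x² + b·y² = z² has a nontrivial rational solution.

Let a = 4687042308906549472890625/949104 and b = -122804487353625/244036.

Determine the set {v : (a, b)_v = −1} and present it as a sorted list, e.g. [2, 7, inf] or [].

Mod squares: a ≡ 15015, b ≡ -105. Check v ∈ {∞, 2, 3, 5, 7, 11, 13, 19, 53}.
v=7: a=7^5·(≡5), b=7^3·(≡5) mod 7; (5|7)=-1, (5|7)=-1; (−1)^{5·3·3}·(-1)^3·(-1)^5 = -1.
v=13: a=13^-3·(≡6), b=13^-2·(≡1) mod 13; (6|13)=-1, (1|13)=+1; (−1)^{-3·-2·6}·(-1)^-2·(+1)^-3 = +1.
v=3: a=3^-3·(≡1), b=3^1·(≡1) mod 3; (1|3)=+1, (1|3)=+1; (−1)^{-3·1·1}·(+1)^1·(+1)^-3 = -1.
v=∞: 15015 > 0 and -105 < 0  ⇒  (a,b)_∞ = +1.
v=19: a=19^0·(≡11), b=19^-2·(≡1) mod 19; (11|19)=+1, (1|19)=+1; (−1)^{0·-2·9}·(+1)^-2·(+1)^0 = +1.
v=53: a=53^6·(≡25), b=53^4·(≡17) mod 53; (25|53)=+1, (17|53)=+1; (−1)^{6·4·26}·(+1)^4·(+1)^6 = +1.
v=11: a=11^5·(≡3), b=11^2·(≡1) mod 11; (3|11)=+1, (1|11)=+1; (−1)^{5·2·5}·(+1)^2·(+1)^5 = +1.
v=2: v_2(a)=-4, v_2(b)=-2; units ≡ 7, 7 (mod 8); ε·ε+αω+βω = 1·1+-4·0+-2·0 ≡ 1  ⇒  (a,b)_2 = -1.
v=5: a=5^7·(≡2), b=5^3·(≡1) mod 5; (2|5)=-1, (1|5)=+1; (−1)^{7·3·2}·(-1)^3·(+1)^7 = -1.
|Ram(15015, -105)| = 4, even; anisotropic at {2, 3, 5, 7}.

[2, 3, 5, 7]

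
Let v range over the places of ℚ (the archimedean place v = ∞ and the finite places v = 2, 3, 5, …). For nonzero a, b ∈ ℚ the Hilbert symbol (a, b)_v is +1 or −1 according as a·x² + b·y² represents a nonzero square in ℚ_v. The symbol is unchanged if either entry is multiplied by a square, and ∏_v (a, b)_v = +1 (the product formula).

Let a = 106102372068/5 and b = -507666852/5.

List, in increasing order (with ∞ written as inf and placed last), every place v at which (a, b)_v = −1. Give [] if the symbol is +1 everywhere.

(a, b) ≡ (85, -17765) mod (ℚ^×)²; places V = {2, 3, 5, 7, 11, 17, 19, ∞}.
(a,b)_∞: sgn(85)=+, sgn(-17765)=−, so +1.
(a,b)_19: α=2, u≡4; β=1, v≡10 (mod 19); (4|19)=+1, (10|19)=-1; sign (−1)^0·+1^1·-1^2 = +1.
(a,b)_5: α=-1, u≡3; β=-1, v≡3 (mod 5); (3|5)=-1, (3|5)=-1; sign (−1)^0·-1^-1·-1^-1 = +1.
(a,b)_2: α=2, β=2; u≡5, v≡3 (mod 8); ε(u)ε(v)=0·1, αω(v)=2·1, βω(u)=2·1; sum ≡ 0  ⇒  +1.
(a,b)_11: α=2, u≡10; β=1, v≡7 (mod 11); (10|11)=-1, (7|11)=-1; sign (−1)^0·-1^1·-1^2 = -1.
(a,b)_17: α=1, u≡12; β=1, v≡1 (mod 17); (12|17)=-1, (1|17)=+1; sign (−1)^0·-1^1·+1^1 = -1.
(a,b)_3: α=6, u≡1; β=6, v≡1 (mod 3); (1|3)=+1, (1|3)=+1; sign (−1)^0·+1^6·+1^6 = +1.
(a,b)_7: α=2, u≡1; β=2, v≡1 (mod 7); (1|7)=+1, (1|7)=+1; sign (−1)^0·+1^2·+1^2 = +1.
Ram(85, -17765) = {11, 17}; no ℚ_11-point on the conic.

[11, 17]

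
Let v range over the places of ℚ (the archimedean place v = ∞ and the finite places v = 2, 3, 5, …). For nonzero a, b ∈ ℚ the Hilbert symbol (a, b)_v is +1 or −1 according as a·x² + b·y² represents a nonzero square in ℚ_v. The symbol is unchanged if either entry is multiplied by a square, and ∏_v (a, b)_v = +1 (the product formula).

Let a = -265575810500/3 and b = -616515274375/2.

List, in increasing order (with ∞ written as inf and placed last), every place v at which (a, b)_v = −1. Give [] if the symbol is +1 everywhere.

Mod squares: a ≡ -19635, b ≡ -4862. Check v ∈ {∞, 2, 3, 5, 7, 11, 13, 17}.
v=17: a=17^1·(≡16), b=17^1·(≡12) mod 17; (16|17)=+1, (12|17)=-1; (−1)^{1·1·8}·(+1)^1·(-1)^1 = -1.
v=7: a=7^5·(≡2), b=7^4·(≡5) mod 7; (2|7)=+1, (5|7)=-1; (−1)^{5·4·3}·(+1)^4·(-1)^5 = -1.
v=5: a=5^3·(≡2), b=5^4·(≡3) mod 5; (2|5)=-1, (3|5)=-1; (−1)^{3·4·2}·(-1)^4·(-1)^3 = -1.
v=3: a=3^-1·(≡1), b=3^0·(≡1) mod 3; (1|3)=+1, (1|3)=+1; (−1)^{-1·0·1}·(+1)^0·(+1)^-1 = +1.
v=2: v_2(a)=2, v_2(b)=-1; units ≡ 5, 1 (mod 8); ε·ε+αω+βω = 0·0+2·0+-1·1 ≡ 1  ⇒  (a,b)_2 = -1.
v=11: a=11^1·(≡7), b=11^1·(≡1) mod 11; (7|11)=-1, (1|11)=+1; (−1)^{1·1·5}·(-1)^1·(+1)^1 = +1.
v=∞: -19635 < 0 and -4862 < 0  ⇒  (a,b)_∞ = -1.
v=13: a=13^2·(≡7), b=13^3·(≡10) mod 13; (7|13)=-1, (10|13)=+1; (−1)^{2·3·6}·(-1)^3·(+1)^2 = -1.
Ram(-19635, -4862) = {2, 5, 7, 13, 17, ∞}; no ℚ_2-point on the conic.

[2, 5, 7, 13, 17, inf]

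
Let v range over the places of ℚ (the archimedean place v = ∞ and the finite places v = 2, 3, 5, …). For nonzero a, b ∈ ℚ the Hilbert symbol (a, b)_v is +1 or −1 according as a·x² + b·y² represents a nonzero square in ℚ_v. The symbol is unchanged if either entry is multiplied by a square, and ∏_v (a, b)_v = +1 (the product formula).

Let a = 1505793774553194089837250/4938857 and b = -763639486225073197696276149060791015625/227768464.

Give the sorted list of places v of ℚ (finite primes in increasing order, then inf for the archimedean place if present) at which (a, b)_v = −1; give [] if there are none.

(a, b) ≡ (100130, -5217) mod (ℚ^×)²; places V = {2, 3, 5, 7, 11, 13, 17, 19, 31, 37, 47, ∞}.
(a,b)_31: α=3, u≡23; β=4, v≡15 (mod 31); (23|31)=-1, (15|31)=-1; sign (−1)^0·-1^4·-1^3 = -1.
(a,b)_∞: sgn(100130)=+, sgn(-5217)=−, so +1.
(a,b)_47: α=2, u≡31; β=3, v≡26 (mod 47); (31|47)=-1, (26|47)=-1; sign (−1)^0·-1^3·-1^2 = -1.
(a,b)_3: α=6, u≡2; β=7, v≡1 (mod 3); (2|3)=-1, (1|3)=+1; sign (−1)^0·-1^7·+1^6 = -1.
(a,b)_13: α=6, u≡9; β=8, v≡4 (mod 13); (9|13)=+1, (4|13)=+1; sign (−1)^0·+1^8·+1^6 = +1.
(a,b)_19: α=1, u≡5; β=2, v≡2 (mod 19); (5|19)=+1, (2|19)=-1; sign (−1)^0·+1^2·-1^1 = -1.
(a,b)_37: α=2, u≡6; β=3, v≡36 (mod 37); (6|37)=-1, (36|37)=+1; sign (−1)^0·-1^3·+1^2 = -1.
(a,b)_11: α=-2, u≡2; β=-2, v≡2 (mod 11); (2|11)=-1, (2|11)=-1; sign (−1)^0·-1^-2·-1^-2 = +1.
(a,b)_7: α=-4, u≡1; β=-6, v≡5 (mod 7); (1|7)=+1, (5|7)=-1; sign (−1)^0·+1^-6·-1^-4 = +1.
(a,b)_2: α=1, β=-4; u≡1, v≡7 (mod 8); ε(u)ε(v)=0·1, αω(v)=1·0, βω(u)=-4·0; sum ≡ 0  ⇒  +1.
(a,b)_5: α=3, u≡4; β=12, v≡3 (mod 5); (4|5)=+1, (3|5)=-1; sign (−1)^0·+1^12·-1^3 = -1.
(a,b)_17: α=-1, u≡13; β=0, v≡9 (mod 17); (13|17)=+1, (9|17)=+1; sign (−1)^0·+1^0·+1^-1 = +1.
(100130, -5217 / ℚ) ramifies at {3, 5, 19, 31, 37, 47}: a division algebra.

[3, 5, 19, 31, 37, 47]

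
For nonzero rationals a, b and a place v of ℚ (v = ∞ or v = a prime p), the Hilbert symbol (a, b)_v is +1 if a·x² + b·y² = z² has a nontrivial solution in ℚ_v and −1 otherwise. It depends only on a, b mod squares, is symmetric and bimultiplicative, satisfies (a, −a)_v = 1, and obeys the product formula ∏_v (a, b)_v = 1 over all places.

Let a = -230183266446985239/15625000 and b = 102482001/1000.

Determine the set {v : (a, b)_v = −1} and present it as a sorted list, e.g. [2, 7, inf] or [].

[]

(a, b) ≡ (-310, 410) mod (ℚ^×)²; places V = {2, 3, 5, 17, 31, 41, ∞}.
(a,b)_5: α=-9, u≡2; β=-3, v≡2 (mod 5); (2|5)=-1, (2|5)=-1; sign (−1)^0·-1^-3·-1^-9 = +1.
(a,b)_17: α=0, u≡9; β=2, v≡15 (mod 17); (9|17)=+1, (15|17)=+1; sign (−1)^0·+1^2·+1^0 = +1.
(a,b)_2: α=-3, β=-3; u≡5, v≡5 (mod 8); ε(u)ε(v)=0·0, αω(v)=-3·1, βω(u)=-3·1; sum ≡ 0  ⇒  +1.
(a,b)_3: α=14, u≡2; β=2, v≡2 (mod 3); (2|3)=-1, (2|3)=-1; sign (−1)^0·-1^2·-1^14 = +1.
(a,b)_41: α=2, u≡21; β=1, v≡10 (mod 41); (21|41)=+1, (10|41)=+1; sign (−1)^0·+1^1·+1^2 = +1.
(a,b)_31: α=5, u≡30; β=2, v≡4 (mod 31); (30|31)=-1, (4|31)=+1; sign (−1)^0·-1^2·+1^5 = +1.
(a,b)_∞: sgn(-310)=−, sgn(410)=+, so +1.
Every local symbol is +1, so the conic -310·x² + 410·y² = z² has ℚ_v-points for all v and hence a ℚ-point; (a, b / ℚ) ≅ M_2(ℚ).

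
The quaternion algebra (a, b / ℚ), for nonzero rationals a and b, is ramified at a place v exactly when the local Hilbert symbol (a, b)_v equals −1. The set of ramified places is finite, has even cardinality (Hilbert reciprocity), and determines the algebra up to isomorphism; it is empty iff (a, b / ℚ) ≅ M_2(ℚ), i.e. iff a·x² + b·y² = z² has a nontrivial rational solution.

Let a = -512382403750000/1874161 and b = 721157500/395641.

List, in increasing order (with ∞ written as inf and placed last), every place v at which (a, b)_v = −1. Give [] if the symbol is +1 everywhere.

(a, b) ≡ (-1015, 7) mod (ℚ^×)²; places V = {2, 5, 7, 17, 29, 37, ∞}.
(a,b)_5: α=7, u≡2; β=4, v≡2 (mod 5); (2|5)=-1, (2|5)=-1; sign (−1)^0·-1^4·-1^7 = -1.
(a,b)_∞: sgn(-1015)=−, sgn(7)=+, so +1.
(a,b)_37: α=-4, u≡25; β=-2, v≡4 (mod 37); (25|37)=+1, (4|37)=+1; sign (−1)^0·+1^-2·+1^-4 = +1.
(a,b)_2: α=4, β=2; u≡1, v≡7 (mod 8); ε(u)ε(v)=0·1, αω(v)=4·0, βω(u)=2·0; sum ≡ 0  ⇒  +1.
(a,b)_29: α=3, u≡20; β=2, v≡5 (mod 29); (20|29)=+1, (5|29)=+1; sign (−1)^0·+1^2·+1^3 = +1.
(a,b)_17: α=0, u≡12; β=-2, v≡14 (mod 17); (12|17)=-1, (14|17)=-1; sign (−1)^0·-1^-2·-1^0 = +1.
(a,b)_7: α=5, u≡2; β=3, v≡1 (mod 7); (2|7)=+1, (1|7)=+1; sign (−1)^1·+1^3·+1^5 = -1.
|Ram(-1015, 7)| = 2, even; anisotropic at {5, 7}.

[5, 7]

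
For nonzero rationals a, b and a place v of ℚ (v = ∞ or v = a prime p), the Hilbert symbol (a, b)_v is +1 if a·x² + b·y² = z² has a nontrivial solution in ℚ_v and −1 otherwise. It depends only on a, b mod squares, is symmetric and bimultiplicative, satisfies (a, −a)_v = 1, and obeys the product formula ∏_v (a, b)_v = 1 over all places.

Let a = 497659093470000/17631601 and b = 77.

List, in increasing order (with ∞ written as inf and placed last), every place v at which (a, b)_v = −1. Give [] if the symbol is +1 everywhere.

[7, 43]

(a, b) ≡ (1763, 77) mod (ℚ^×)²; places V = {2, 3, 5, 7, 11, 13, 17, 19, 23, 41, 43, ∞}.
(a,b)_∞: sgn(1763)=+, sgn(77)=+, so +1.
(a,b)_13: α=-2, u≡5; β=0, v≡12 (mod 13); (5|13)=-1, (12|13)=+1; sign (−1)^0·-1^0·+1^-2 = +1.
(a,b)_43: α=1, u≡13; β=0, v≡34 (mod 43); (13|43)=+1, (34|43)=-1; sign (−1)^0·+1^0·-1^1 = -1.
(a,b)_17: α=-2, u≡14; β=0, v≡9 (mod 17); (14|17)=-1, (9|17)=+1; sign (−1)^0·-1^0·+1^-2 = +1.
(a,b)_3: α=2, u≡2; β=0, v≡2 (mod 3); (2|3)=-1, (2|3)=-1; sign (−1)^0·-1^0·-1^2 = +1.
(a,b)_41: α=1, u≡33; β=0, v≡36 (mod 41); (33|41)=+1, (36|41)=+1; sign (−1)^0·+1^0·+1^1 = +1.
(a,b)_7: α=2, u≡6; β=1, v≡4 (mod 7); (6|7)=-1, (4|7)=+1; sign (−1)^0·-1^1·+1^2 = -1.
(a,b)_19: α=-2, u≡14; β=0, v≡1 (mod 19); (14|19)=-1, (1|19)=+1; sign (−1)^0·-1^0·+1^-2 = +1.
(a,b)_23: α=2, u≡5; β=0, v≡8 (mod 23); (5|23)=-1, (8|23)=+1; sign (−1)^0·-1^0·+1^2 = +1.
(a,b)_5: α=4, u≡2; β=0, v≡2 (mod 5); (2|5)=-1, (2|5)=-1; sign (−1)^0·-1^0·-1^4 = +1.
(a,b)_2: α=4, β=0; u≡3, v≡5 (mod 8); ε(u)ε(v)=1·0, αω(v)=4·1, βω(u)=0·1; sum ≡ 0  ⇒  +1.
(a,b)_11: α=2, u≡4; β=1, v≡7 (mod 11); (4|11)=+1, (7|11)=-1; sign (−1)^0·+1^1·-1^2 = +1.
|Ram(1763, 77)| = 2, even; anisotropic at {7, 43}.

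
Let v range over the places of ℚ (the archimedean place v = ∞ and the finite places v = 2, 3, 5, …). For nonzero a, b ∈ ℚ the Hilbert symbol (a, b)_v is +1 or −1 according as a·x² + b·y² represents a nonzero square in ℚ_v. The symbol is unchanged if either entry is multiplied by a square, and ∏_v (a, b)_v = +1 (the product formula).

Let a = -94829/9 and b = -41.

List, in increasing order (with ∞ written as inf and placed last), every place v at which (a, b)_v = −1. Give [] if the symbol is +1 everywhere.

[2, 23, 31, inf]

Mod squares: a ≡ -94829, b ≡ -41. Check v ∈ {∞, 2, 3, 7, 19, 23, 31, 41}.
v=41: a=41^0·(≡5), b=41^1·(≡40) mod 41; (5|41)=+1, (40|41)=+1; (−1)^{0·1·20}·(+1)^1·(+1)^0 = +1.
v=23: a=23^1·(≡7), b=23^0·(≡5) mod 23; (7|23)=-1, (5|23)=-1; (−1)^{1·0·11}·(-1)^0·(-1)^1 = -1.
v=7: a=7^1·(≡6), b=7^0·(≡1) mod 7; (6|7)=-1, (1|7)=+1; (−1)^{1·0·3}·(-1)^0·(+1)^1 = +1.
v=3: a=3^-2·(≡1), b=3^0·(≡1) mod 3; (1|3)=+1, (1|3)=+1; (−1)^{-2·0·1}·(+1)^0·(+1)^-2 = +1.
v=19: a=19^1·(≡7), b=19^0·(≡16) mod 19; (7|19)=+1, (16|19)=+1; (−1)^{1·0·9}·(+1)^0·(+1)^1 = +1.
v=∞: -94829 < 0 and -41 < 0  ⇒  (a,b)_∞ = -1.
v=2: v_2(a)=0, v_2(b)=0; units ≡ 3, 7 (mod 8); ε·ε+αω+βω = 1·1+0·0+0·1 ≡ 1  ⇒  (a,b)_2 = -1.
v=31: a=31^1·(≡8), b=31^0·(≡21) mod 31; (8|31)=+1, (21|31)=-1; (−1)^{1·0·15}·(+1)^0·(-1)^1 = -1.
Ram(-94829, -41) = {2, 23, 31, ∞}; no ℚ_2-point on the conic.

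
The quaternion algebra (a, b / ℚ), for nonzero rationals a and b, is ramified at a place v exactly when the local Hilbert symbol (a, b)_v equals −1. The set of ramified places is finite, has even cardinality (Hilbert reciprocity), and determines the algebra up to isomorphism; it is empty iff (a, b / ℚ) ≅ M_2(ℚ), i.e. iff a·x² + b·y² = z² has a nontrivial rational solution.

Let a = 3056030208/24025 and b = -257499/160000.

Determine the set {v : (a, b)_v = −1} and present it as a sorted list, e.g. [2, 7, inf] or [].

[2, 7, 11, 29]

Mod squares: a ≡ 1218, b ≡ -11. Check v ∈ {∞, 2, 3, 5, 7, 11, 17, 29, 31}.
v=2: v_2(a)=9, v_2(b)=-8; units ≡ 1, 5 (mod 8); ε·ε+αω+βω = 0·0+9·1+-8·0 ≡ 1  ⇒  (a,b)_2 = -1.
v=17: a=17^0·(≡12), b=17^2·(≡6) mod 17; (12|17)=-1, (6|17)=-1; (−1)^{0·2·8}·(-1)^2·(-1)^0 = +1.
v=3: a=3^5·(≡1), b=3^4·(≡1) mod 3; (1|3)=+1, (1|3)=+1; (−1)^{5·4·1}·(+1)^4·(+1)^5 = +1.
v=∞: 1218 > 0 and -11 < 0  ⇒  (a,b)_∞ = +1.
v=29: a=29^1·(≡5), b=29^0·(≡3) mod 29; (5|29)=+1, (3|29)=-1; (−1)^{1·0·14}·(+1)^0·(-1)^1 = -1.
v=7: a=7^1·(≡3), b=7^0·(≡3) mod 7; (3|7)=-1, (3|7)=-1; (−1)^{1·0·3}·(-1)^0·(-1)^1 = -1.
v=11: a=11^2·(≡8), b=11^1·(≡2) mod 11; (8|11)=-1, (2|11)=-1; (−1)^{2·1·5}·(-1)^1·(-1)^2 = -1.
v=5: a=5^-2·(≡3), b=5^-4·(≡1) mod 5; (3|5)=-1, (1|5)=+1; (−1)^{-2·-4·2}·(-1)^-4·(+1)^-2 = +1.
v=31: a=31^-2·(≡2), b=31^0·(≡2) mod 31; (2|31)=+1, (2|31)=+1; (−1)^{-2·0·15}·(+1)^0·(+1)^-2 = +1.
|Ram(1218, -11)| = 4, even; anisotropic at {2, 7, 11, 29}.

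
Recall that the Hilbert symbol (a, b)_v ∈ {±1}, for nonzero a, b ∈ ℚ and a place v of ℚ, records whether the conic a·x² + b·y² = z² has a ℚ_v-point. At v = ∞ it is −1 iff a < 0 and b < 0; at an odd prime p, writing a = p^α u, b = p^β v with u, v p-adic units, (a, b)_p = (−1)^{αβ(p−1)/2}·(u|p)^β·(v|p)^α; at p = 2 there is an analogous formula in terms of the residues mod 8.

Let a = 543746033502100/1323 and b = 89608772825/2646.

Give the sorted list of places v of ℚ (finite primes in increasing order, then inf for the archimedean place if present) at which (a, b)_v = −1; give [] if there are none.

[2, 3, 11, 37]

Mod squares: a ≡ 41943, b ≡ 75702. Check v ∈ {∞, 2, 3, 5, 7, 11, 13, 31, 37, 41}.
v=13: a=13^2·(≡11), b=13^2·(≡9) mod 13; (11|13)=-1, (9|13)=+1; (−1)^{2·2·6}·(-1)^2·(+1)^2 = +1.
v=5: a=5^2·(≡3), b=5^2·(≡3) mod 5; (3|5)=-1, (3|5)=-1; (−1)^{2·2·2}·(-1)^2·(-1)^2 = +1.
v=31: a=31^1·(≡28), b=31^1·(≡6) mod 31; (28|31)=+1, (6|31)=-1; (−1)^{1·1·15}·(+1)^1·(-1)^1 = +1.
v=2: v_2(a)=2, v_2(b)=-1; units ≡ 7, 3 (mod 8); ε·ε+αω+βω = 1·1+2·1+-1·0 ≡ 1  ⇒  (a,b)_2 = -1.
v=37: a=37^2·(≡31), b=37^1·(≡16) mod 37; (31|37)=-1, (16|37)=+1; (−1)^{2·1·18}·(-1)^1·(+1)^2 = -1.
v=∞: 41943 > 0 and 75702 > 0  ⇒  (a,b)_∞ = +1.
v=11: a=11^1·(≡8), b=11^1·(≡10) mod 11; (8|11)=-1, (10|11)=-1; (−1)^{1·1·5}·(-1)^1·(-1)^1 = -1.
v=3: a=3^-3·(≡1), b=3^-3·(≡1) mod 3; (1|3)=+1, (1|3)=+1; (−1)^{-3·-3·1}·(+1)^-3·(+1)^-3 = -1.
v=7: a=7^-2·(≡5), b=7^-2·(≡1) mod 7; (5|7)=-1, (1|7)=+1; (−1)^{-2·-2·3}·(-1)^-2·(+1)^-2 = +1.
v=41: a=41^3·(≡32), b=41^2·(≡40) mod 41; (32|41)=+1, (40|41)=+1; (−1)^{3·2·20}·(+1)^2·(+1)^3 = +1.
|Ram(41943, 75702)| = 4, even; anisotropic at {2, 3, 11, 37}.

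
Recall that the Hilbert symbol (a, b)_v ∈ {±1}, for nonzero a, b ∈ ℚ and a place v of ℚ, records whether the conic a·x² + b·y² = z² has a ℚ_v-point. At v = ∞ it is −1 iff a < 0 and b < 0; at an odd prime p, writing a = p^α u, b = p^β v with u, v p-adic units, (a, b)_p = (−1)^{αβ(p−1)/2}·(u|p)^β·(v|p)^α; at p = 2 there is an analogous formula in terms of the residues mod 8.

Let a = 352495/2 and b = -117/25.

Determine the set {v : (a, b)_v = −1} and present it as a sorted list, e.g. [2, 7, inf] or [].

(a, b) ≡ (704990, -13) mod (ℚ^×)²; places V = {2, 3, 5, 11, 13, 17, 29, ∞}.
(a,b)_5: α=1, u≡2; β=-2, v≡3 (mod 5); (2|5)=-1, (3|5)=-1; sign (−1)^0·-1^-2·-1^1 = -1.
(a,b)_13: α=1, u≡5; β=1, v≡9 (mod 13); (5|13)=-1, (9|13)=+1; sign (−1)^0·-1^1·+1^1 = -1.
(a,b)_29: α=1, u≡2; β=0, v≡22 (mod 29); (2|29)=-1, (22|29)=+1; sign (−1)^0·-1^0·+1^1 = +1.
(a,b)_3: α=0, u≡2; β=2, v≡2 (mod 3); (2|3)=-1, (2|3)=-1; sign (−1)^0·-1^2·-1^0 = +1.
(a,b)_2: α=-1, β=0; u≡7, v≡3 (mod 8); ε(u)ε(v)=1·1, αω(v)=-1·1, βω(u)=0·0; sum ≡ 0  ⇒  +1.
(a,b)_∞: sgn(704990)=+, sgn(-13)=−, so +1.
(a,b)_11: α=1, u≡1; β=0, v≡5 (mod 11); (1|11)=+1, (5|11)=+1; sign (−1)^0·+1^0·+1^1 = +1.
(a,b)_17: α=1, u≡6; β=0, v≡13 (mod 17); (6|17)=-1, (13|17)=+1; sign (−1)^0·-1^0·+1^1 = +1.
(704990, -13 / ℚ) ramifies at {5, 13}: a division algebra.

[5, 13]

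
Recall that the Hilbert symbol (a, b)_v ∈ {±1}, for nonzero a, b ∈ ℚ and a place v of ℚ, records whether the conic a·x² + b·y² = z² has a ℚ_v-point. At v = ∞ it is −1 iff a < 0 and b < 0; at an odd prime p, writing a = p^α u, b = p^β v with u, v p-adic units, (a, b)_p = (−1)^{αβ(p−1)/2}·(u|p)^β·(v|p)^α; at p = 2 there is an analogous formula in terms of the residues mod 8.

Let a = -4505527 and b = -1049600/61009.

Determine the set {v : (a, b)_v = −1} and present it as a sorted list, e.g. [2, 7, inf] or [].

Mod squares: a ≡ -4505527, b ≡ -41. Check v ∈ {∞, 2, 5, 13, 17, 19, 29, 37, 41}.
v=17: a=17^1·(≡16), b=17^0·(≡5) mod 17; (16|17)=+1, (5|17)=-1; (−1)^{1·0·8}·(+1)^0·(-1)^1 = -1.
v=19: a=19^1·(≡6), b=19^-2·(≡1) mod 19; (6|19)=+1, (1|19)=+1; (−1)^{1·-2·9}·(+1)^-2·(+1)^1 = +1.
v=37: a=37^1·(≡33), b=37^0·(≡33) mod 37; (33|37)=+1, (33|37)=+1; (−1)^{1·0·18}·(+1)^0·(+1)^1 = +1.
v=5: a=5^0·(≡3), b=5^2·(≡4) mod 5; (3|5)=-1, (4|5)=+1; (−1)^{0·2·2}·(-1)^2·(+1)^0 = +1.
v=41: a=41^0·(≡4), b=41^1·(≡25) mod 41; (4|41)=+1, (25|41)=+1; (−1)^{0·1·20}·(+1)^1·(+1)^0 = +1.
v=13: a=13^1·(≡1), b=13^-2·(≡2) mod 13; (1|13)=+1, (2|13)=-1; (−1)^{1·-2·6}·(+1)^-2·(-1)^1 = -1.
v=2: v_2(a)=0, v_2(b)=10; units ≡ 1, 7 (mod 8); ε·ε+αω+βω = 0·1+0·0+10·0 ≡ 0  ⇒  (a,b)_2 = +1.
v=∞: -4505527 < 0 and -41 < 0  ⇒  (a,b)_∞ = -1.
v=29: a=29^1·(≡19), b=29^0·(≡17) mod 29; (19|29)=-1, (17|29)=-1; (−1)^{1·0·14}·(-1)^0·(-1)^1 = -1.
Ram(-4505527, -41) = {13, 17, 29, ∞}; no ℚ_13-point on the conic.

[13, 17, 29, inf]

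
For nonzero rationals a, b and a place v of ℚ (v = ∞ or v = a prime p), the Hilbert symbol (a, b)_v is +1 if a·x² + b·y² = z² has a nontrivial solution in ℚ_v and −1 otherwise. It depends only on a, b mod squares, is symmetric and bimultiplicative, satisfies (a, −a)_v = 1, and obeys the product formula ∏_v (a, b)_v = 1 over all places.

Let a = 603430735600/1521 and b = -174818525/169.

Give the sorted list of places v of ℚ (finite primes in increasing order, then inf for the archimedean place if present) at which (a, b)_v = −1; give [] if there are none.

Mod squares: a ≡ 1569799, b ≡ -142709. Check v ∈ {∞, 2, 3, 5, 7, 11, 13, 19, 29, 31, 37}.
v=11: a=11^1·(≡10), b=11^0·(≡5) mod 11; (10|11)=-1, (5|11)=+1; (−1)^{1·0·5}·(-1)^0·(+1)^1 = +1.
v=2: v_2(a)=4, v_2(b)=0; units ≡ 7, 3 (mod 8); ε·ε+αω+βω = 1·1+4·1+0·0 ≡ 1  ⇒  (a,b)_2 = -1.
v=37: a=37^1·(≡16), b=37^1·(≡30) mod 37; (16|37)=+1, (30|37)=+1; (−1)^{1·1·18}·(+1)^1·(+1)^1 = +1.
v=3: a=3^-2·(≡1), b=3^0·(≡1) mod 3; (1|3)=+1, (1|3)=+1; (−1)^{-2·0·1}·(+1)^0·(+1)^-2 = +1.
v=19: a=19^1·(≡4), b=19^1·(≡8) mod 19; (4|19)=+1, (8|19)=-1; (−1)^{1·1·9}·(+1)^1·(-1)^1 = +1.
v=29: a=29^1·(≡11), b=29^1·(≡28) mod 29; (11|29)=-1, (28|29)=+1; (−1)^{1·1·14}·(-1)^1·(+1)^1 = -1.
v=5: a=5^2·(≡4), b=5^2·(≡1) mod 5; (4|5)=+1, (1|5)=+1; (−1)^{2·2·2}·(+1)^2·(+1)^2 = +1.
v=7: a=7^1·(≡5), b=7^3·(≡2) mod 7; (5|7)=-1, (2|7)=+1; (−1)^{1·3·3}·(-1)^3·(+1)^1 = +1.
v=∞: 1569799 > 0 and -142709 < 0  ⇒  (a,b)_∞ = +1.
v=31: a=31^2·(≡15), b=31^0·(≡26) mod 31; (15|31)=-1, (26|31)=-1; (−1)^{2·0·15}·(-1)^0·(-1)^2 = +1.
v=13: a=13^-2·(≡12), b=13^-2·(≡2) mod 13; (12|13)=+1, (2|13)=-1; (−1)^{-2·-2·6}·(+1)^-2·(-1)^-2 = +1.
(1569799, -142709 / ℚ) ramifies at {2, 29}: a division algebra.

[2, 29]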